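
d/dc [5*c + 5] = 5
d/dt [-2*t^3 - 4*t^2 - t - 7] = -6*t^2 - 8*t - 1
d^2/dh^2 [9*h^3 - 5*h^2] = 54*h - 10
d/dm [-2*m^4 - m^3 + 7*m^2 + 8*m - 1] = -8*m^3 - 3*m^2 + 14*m + 8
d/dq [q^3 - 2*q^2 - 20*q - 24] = 3*q^2 - 4*q - 20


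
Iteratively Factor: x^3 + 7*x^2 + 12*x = (x + 3)*(x^2 + 4*x) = (x + 3)*(x + 4)*(x)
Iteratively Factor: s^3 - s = (s)*(s^2 - 1) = s*(s - 1)*(s + 1)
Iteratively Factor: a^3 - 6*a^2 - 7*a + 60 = (a - 5)*(a^2 - a - 12) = (a - 5)*(a + 3)*(a - 4)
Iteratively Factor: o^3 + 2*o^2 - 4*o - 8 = (o + 2)*(o^2 - 4) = (o - 2)*(o + 2)*(o + 2)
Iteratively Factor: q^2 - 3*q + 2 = (q - 2)*(q - 1)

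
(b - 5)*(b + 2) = b^2 - 3*b - 10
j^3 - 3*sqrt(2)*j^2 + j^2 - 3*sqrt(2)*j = j*(j + 1)*(j - 3*sqrt(2))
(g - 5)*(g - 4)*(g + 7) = g^3 - 2*g^2 - 43*g + 140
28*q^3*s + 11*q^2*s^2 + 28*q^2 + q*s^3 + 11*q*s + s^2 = (4*q + s)*(7*q + s)*(q*s + 1)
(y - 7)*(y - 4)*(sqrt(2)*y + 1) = sqrt(2)*y^3 - 11*sqrt(2)*y^2 + y^2 - 11*y + 28*sqrt(2)*y + 28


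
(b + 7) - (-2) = b + 9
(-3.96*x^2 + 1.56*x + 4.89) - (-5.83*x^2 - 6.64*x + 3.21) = 1.87*x^2 + 8.2*x + 1.68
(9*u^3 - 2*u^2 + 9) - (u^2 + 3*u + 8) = 9*u^3 - 3*u^2 - 3*u + 1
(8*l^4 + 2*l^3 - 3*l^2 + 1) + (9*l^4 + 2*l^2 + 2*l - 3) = 17*l^4 + 2*l^3 - l^2 + 2*l - 2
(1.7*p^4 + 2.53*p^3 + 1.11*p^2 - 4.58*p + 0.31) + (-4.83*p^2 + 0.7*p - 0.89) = 1.7*p^4 + 2.53*p^3 - 3.72*p^2 - 3.88*p - 0.58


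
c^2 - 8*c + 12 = (c - 6)*(c - 2)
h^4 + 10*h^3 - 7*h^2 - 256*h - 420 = (h - 5)*(h + 2)*(h + 6)*(h + 7)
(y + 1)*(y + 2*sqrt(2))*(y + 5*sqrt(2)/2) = y^3 + y^2 + 9*sqrt(2)*y^2/2 + 9*sqrt(2)*y/2 + 10*y + 10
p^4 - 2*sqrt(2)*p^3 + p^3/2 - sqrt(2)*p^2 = p^2*(p + 1/2)*(p - 2*sqrt(2))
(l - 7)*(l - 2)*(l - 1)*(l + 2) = l^4 - 8*l^3 + 3*l^2 + 32*l - 28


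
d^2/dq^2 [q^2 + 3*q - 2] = 2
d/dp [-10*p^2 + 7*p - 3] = 7 - 20*p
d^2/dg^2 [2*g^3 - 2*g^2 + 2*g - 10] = 12*g - 4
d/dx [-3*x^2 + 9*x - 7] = 9 - 6*x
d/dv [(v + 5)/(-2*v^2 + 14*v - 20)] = (-v^2 + 7*v + (v + 5)*(2*v - 7) - 10)/(2*(v^2 - 7*v + 10)^2)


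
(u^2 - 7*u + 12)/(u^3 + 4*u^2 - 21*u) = (u - 4)/(u*(u + 7))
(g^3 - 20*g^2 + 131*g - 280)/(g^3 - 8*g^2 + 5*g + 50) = (g^2 - 15*g + 56)/(g^2 - 3*g - 10)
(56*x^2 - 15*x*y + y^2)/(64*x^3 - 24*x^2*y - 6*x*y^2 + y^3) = (7*x - y)/(8*x^2 - 2*x*y - y^2)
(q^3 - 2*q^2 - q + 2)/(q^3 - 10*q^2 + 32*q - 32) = (q^2 - 1)/(q^2 - 8*q + 16)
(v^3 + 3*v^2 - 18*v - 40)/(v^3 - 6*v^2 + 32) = (v + 5)/(v - 4)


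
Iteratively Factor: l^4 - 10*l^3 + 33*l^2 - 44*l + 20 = (l - 1)*(l^3 - 9*l^2 + 24*l - 20) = (l - 2)*(l - 1)*(l^2 - 7*l + 10) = (l - 5)*(l - 2)*(l - 1)*(l - 2)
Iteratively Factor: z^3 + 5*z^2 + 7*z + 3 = (z + 1)*(z^2 + 4*z + 3) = (z + 1)*(z + 3)*(z + 1)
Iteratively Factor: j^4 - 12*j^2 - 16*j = (j)*(j^3 - 12*j - 16) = j*(j + 2)*(j^2 - 2*j - 8) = j*(j + 2)^2*(j - 4)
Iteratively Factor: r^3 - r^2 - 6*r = (r)*(r^2 - r - 6) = r*(r + 2)*(r - 3)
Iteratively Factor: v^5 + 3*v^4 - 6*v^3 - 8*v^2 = (v + 4)*(v^4 - v^3 - 2*v^2) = (v + 1)*(v + 4)*(v^3 - 2*v^2) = v*(v + 1)*(v + 4)*(v^2 - 2*v) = v^2*(v + 1)*(v + 4)*(v - 2)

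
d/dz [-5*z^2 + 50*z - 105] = 50 - 10*z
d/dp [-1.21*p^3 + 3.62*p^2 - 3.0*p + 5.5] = -3.63*p^2 + 7.24*p - 3.0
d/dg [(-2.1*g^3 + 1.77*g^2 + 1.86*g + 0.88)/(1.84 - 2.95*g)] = (12.39*g^3 - 16.8135*g^2 + 6.5136*g + 6.0184)/(8.7025*g^2 - 10.856*g + 3.3856)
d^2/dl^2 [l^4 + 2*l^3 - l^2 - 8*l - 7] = 12*l^2 + 12*l - 2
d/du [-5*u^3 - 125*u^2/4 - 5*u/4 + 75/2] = -15*u^2 - 125*u/2 - 5/4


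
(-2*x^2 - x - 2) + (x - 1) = -2*x^2 - 3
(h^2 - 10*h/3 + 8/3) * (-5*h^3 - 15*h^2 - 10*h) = -5*h^5 + 5*h^4/3 + 80*h^3/3 - 20*h^2/3 - 80*h/3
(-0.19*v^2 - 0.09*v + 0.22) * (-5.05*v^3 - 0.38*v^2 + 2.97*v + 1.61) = 0.9595*v^5 + 0.5267*v^4 - 1.6411*v^3 - 0.6568*v^2 + 0.5085*v + 0.3542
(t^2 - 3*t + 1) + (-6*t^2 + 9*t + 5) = -5*t^2 + 6*t + 6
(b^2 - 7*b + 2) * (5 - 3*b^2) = -3*b^4 + 21*b^3 - b^2 - 35*b + 10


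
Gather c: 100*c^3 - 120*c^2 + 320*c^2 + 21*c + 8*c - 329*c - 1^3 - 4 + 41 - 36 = 100*c^3 + 200*c^2 - 300*c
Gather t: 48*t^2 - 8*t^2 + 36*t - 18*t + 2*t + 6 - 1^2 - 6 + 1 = 40*t^2 + 20*t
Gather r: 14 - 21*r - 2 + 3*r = 12 - 18*r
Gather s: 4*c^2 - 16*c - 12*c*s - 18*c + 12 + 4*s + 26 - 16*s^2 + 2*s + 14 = 4*c^2 - 34*c - 16*s^2 + s*(6 - 12*c) + 52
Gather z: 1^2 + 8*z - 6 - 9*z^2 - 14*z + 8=-9*z^2 - 6*z + 3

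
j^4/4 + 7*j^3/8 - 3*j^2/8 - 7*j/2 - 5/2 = (j/4 + 1/4)*(j - 2)*(j + 2)*(j + 5/2)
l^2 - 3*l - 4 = (l - 4)*(l + 1)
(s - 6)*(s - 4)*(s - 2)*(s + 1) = s^4 - 11*s^3 + 32*s^2 - 4*s - 48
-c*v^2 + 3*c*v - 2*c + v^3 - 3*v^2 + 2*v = (-c + v)*(v - 2)*(v - 1)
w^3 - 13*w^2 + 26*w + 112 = (w - 8)*(w - 7)*(w + 2)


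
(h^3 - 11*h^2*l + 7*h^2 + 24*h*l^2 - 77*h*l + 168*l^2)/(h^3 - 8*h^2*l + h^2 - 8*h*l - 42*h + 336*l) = (h - 3*l)/(h - 6)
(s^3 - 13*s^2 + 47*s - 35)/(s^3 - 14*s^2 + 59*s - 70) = (s - 1)/(s - 2)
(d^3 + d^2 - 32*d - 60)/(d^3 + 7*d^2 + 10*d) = (d - 6)/d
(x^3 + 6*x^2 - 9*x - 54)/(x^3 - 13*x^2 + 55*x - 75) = (x^2 + 9*x + 18)/(x^2 - 10*x + 25)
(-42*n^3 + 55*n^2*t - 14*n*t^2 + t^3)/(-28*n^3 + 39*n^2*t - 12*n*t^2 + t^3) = (-6*n + t)/(-4*n + t)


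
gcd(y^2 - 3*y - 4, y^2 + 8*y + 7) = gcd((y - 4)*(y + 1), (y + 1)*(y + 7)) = y + 1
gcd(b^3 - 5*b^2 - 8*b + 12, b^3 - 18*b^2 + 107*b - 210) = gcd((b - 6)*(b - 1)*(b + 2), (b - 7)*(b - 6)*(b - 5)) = b - 6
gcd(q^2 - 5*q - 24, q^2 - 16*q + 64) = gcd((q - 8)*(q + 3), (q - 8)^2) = q - 8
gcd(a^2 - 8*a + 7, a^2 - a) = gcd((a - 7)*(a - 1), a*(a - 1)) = a - 1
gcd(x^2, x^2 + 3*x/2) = x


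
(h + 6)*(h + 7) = h^2 + 13*h + 42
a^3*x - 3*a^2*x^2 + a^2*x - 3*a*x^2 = a*(a - 3*x)*(a*x + x)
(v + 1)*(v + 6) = v^2 + 7*v + 6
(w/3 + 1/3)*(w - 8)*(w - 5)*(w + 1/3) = w^4/3 - 35*w^3/9 + 23*w^2/3 + 49*w/3 + 40/9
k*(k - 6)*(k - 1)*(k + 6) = k^4 - k^3 - 36*k^2 + 36*k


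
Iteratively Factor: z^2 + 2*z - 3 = (z - 1)*(z + 3)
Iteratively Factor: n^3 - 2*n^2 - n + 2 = (n - 2)*(n^2 - 1) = (n - 2)*(n - 1)*(n + 1)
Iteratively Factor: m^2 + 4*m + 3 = (m + 1)*(m + 3)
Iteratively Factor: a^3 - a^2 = (a)*(a^2 - a) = a*(a - 1)*(a)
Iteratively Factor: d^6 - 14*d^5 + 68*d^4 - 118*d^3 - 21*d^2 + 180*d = (d - 5)*(d^5 - 9*d^4 + 23*d^3 - 3*d^2 - 36*d) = (d - 5)*(d - 3)*(d^4 - 6*d^3 + 5*d^2 + 12*d) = (d - 5)*(d - 3)^2*(d^3 - 3*d^2 - 4*d) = (d - 5)*(d - 4)*(d - 3)^2*(d^2 + d) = d*(d - 5)*(d - 4)*(d - 3)^2*(d + 1)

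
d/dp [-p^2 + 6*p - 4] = 6 - 2*p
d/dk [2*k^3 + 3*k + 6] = 6*k^2 + 3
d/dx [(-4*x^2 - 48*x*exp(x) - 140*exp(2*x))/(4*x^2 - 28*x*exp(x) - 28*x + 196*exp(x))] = (-(x^2 + 12*x*exp(x) + 35*exp(2*x))*(7*x*exp(x) - 2*x - 42*exp(x) + 7) + 2*(x^2 - 7*x*exp(x) - 7*x + 49*exp(x))*(-6*x*exp(x) - x - 35*exp(2*x) - 6*exp(x)))/(x^2 - 7*x*exp(x) - 7*x + 49*exp(x))^2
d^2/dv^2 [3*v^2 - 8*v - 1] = 6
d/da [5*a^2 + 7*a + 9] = 10*a + 7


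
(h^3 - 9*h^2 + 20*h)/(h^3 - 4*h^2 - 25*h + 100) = h/(h + 5)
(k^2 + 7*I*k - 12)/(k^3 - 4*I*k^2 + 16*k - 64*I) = (k + 3*I)/(k^2 - 8*I*k - 16)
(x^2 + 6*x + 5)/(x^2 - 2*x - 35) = (x + 1)/(x - 7)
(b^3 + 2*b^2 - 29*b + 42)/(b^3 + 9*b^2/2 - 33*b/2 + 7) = 2*(b - 3)/(2*b - 1)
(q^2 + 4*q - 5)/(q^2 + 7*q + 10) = (q - 1)/(q + 2)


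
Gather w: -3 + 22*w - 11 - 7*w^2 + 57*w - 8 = -7*w^2 + 79*w - 22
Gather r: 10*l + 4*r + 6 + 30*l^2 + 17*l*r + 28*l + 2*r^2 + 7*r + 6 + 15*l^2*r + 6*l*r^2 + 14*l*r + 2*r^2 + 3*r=30*l^2 + 38*l + r^2*(6*l + 4) + r*(15*l^2 + 31*l + 14) + 12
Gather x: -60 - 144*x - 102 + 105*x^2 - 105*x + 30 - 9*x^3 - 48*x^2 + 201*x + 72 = -9*x^3 + 57*x^2 - 48*x - 60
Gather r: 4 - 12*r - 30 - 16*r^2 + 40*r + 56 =-16*r^2 + 28*r + 30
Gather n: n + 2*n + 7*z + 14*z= 3*n + 21*z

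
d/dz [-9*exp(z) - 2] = -9*exp(z)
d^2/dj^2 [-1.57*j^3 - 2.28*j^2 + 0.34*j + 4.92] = -9.42*j - 4.56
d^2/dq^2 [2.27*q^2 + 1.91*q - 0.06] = 4.54000000000000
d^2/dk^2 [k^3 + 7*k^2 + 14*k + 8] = 6*k + 14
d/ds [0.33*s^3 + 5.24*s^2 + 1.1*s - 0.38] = 0.99*s^2 + 10.48*s + 1.1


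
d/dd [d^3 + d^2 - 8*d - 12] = 3*d^2 + 2*d - 8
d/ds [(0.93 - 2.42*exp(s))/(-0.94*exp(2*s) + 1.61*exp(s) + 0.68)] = (-2.2748*exp(2*s) + 1.7484*exp(s) - 3.1429)*exp(s)/(0.8836*exp(4*s) - 3.0268*exp(3*s) + 1.3137*exp(2*s) + 2.1896*exp(s) + 0.4624)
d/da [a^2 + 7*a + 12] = 2*a + 7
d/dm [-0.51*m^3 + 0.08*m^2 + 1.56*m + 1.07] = -1.53*m^2 + 0.16*m + 1.56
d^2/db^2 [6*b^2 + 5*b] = 12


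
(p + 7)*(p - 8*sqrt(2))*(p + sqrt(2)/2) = p^3 - 15*sqrt(2)*p^2/2 + 7*p^2 - 105*sqrt(2)*p/2 - 8*p - 56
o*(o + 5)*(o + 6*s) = o^3 + 6*o^2*s + 5*o^2 + 30*o*s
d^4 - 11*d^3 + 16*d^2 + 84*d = d*(d - 7)*(d - 6)*(d + 2)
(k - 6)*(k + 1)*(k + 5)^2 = k^4 + 5*k^3 - 31*k^2 - 185*k - 150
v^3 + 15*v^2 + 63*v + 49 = (v + 1)*(v + 7)^2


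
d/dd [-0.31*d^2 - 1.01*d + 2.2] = -0.62*d - 1.01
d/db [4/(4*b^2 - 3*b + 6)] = 4*(3 - 8*b)/(4*b^2 - 3*b + 6)^2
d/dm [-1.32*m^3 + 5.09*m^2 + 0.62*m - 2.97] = -3.96*m^2 + 10.18*m + 0.62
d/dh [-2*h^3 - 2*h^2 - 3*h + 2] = -6*h^2 - 4*h - 3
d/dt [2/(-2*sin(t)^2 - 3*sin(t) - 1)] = 2*(4*sin(t) + 3)*cos(t)/(2*sin(t)^2 + 3*sin(t) + 1)^2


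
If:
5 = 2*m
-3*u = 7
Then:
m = 5/2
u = -7/3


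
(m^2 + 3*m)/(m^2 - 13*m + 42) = m*(m + 3)/(m^2 - 13*m + 42)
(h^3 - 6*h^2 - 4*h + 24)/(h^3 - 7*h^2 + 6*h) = (h^2 - 4)/(h*(h - 1))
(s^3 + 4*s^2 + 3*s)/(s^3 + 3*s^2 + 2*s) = (s + 3)/(s + 2)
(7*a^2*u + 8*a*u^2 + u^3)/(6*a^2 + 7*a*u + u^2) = u*(7*a + u)/(6*a + u)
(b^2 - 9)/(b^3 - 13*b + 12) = (b + 3)/(b^2 + 3*b - 4)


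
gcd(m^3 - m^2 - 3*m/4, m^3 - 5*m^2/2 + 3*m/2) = m^2 - 3*m/2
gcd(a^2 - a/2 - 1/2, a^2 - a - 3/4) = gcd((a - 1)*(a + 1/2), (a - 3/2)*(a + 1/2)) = a + 1/2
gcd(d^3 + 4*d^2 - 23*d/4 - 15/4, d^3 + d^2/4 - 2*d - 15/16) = d^2 - d - 3/4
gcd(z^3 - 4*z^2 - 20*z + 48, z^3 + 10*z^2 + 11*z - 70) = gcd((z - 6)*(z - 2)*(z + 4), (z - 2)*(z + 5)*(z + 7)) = z - 2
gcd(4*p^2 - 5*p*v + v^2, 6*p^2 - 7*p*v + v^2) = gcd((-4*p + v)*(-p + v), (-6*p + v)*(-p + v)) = p - v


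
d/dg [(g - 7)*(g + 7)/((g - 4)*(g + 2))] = 2*(-g^2 + 41*g - 49)/(g^4 - 4*g^3 - 12*g^2 + 32*g + 64)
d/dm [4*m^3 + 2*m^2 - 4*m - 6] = 12*m^2 + 4*m - 4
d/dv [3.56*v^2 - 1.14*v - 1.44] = 7.12*v - 1.14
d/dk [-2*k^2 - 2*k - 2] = -4*k - 2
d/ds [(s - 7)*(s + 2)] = 2*s - 5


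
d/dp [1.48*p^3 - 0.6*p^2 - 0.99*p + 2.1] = 4.44*p^2 - 1.2*p - 0.99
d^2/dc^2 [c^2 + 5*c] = 2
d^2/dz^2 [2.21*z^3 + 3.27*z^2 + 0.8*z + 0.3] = 13.26*z + 6.54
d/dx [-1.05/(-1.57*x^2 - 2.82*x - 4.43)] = (-3.297*x - 2.961)/(1.57*x^2 + 2.82*x + 4.43)^2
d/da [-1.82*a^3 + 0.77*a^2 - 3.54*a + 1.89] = -5.46*a^2 + 1.54*a - 3.54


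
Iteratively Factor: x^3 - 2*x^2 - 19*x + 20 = (x + 4)*(x^2 - 6*x + 5) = (x - 1)*(x + 4)*(x - 5)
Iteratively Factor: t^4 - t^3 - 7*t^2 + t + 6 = (t + 1)*(t^3 - 2*t^2 - 5*t + 6) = (t + 1)*(t + 2)*(t^2 - 4*t + 3) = (t - 3)*(t + 1)*(t + 2)*(t - 1)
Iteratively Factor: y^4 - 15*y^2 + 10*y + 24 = (y + 1)*(y^3 - y^2 - 14*y + 24) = (y - 3)*(y + 1)*(y^2 + 2*y - 8) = (y - 3)*(y + 1)*(y + 4)*(y - 2)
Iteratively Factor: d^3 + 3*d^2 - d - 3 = (d - 1)*(d^2 + 4*d + 3) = (d - 1)*(d + 1)*(d + 3)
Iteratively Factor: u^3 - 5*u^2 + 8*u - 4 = (u - 2)*(u^2 - 3*u + 2) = (u - 2)^2*(u - 1)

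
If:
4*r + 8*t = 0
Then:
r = -2*t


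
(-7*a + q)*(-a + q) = 7*a^2 - 8*a*q + q^2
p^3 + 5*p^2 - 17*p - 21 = (p - 3)*(p + 1)*(p + 7)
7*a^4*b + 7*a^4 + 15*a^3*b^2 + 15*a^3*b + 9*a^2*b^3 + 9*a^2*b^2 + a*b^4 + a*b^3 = (a + b)^2*(7*a + b)*(a*b + a)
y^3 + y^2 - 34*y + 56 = (y - 4)*(y - 2)*(y + 7)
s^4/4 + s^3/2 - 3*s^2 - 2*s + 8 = (s/4 + 1/2)*(s - 2)^2*(s + 4)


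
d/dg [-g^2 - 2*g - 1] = -2*g - 2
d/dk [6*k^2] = 12*k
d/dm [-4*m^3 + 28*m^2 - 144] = 4*m*(14 - 3*m)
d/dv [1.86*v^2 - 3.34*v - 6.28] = 3.72*v - 3.34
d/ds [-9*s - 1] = -9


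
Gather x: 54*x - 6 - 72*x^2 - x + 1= -72*x^2 + 53*x - 5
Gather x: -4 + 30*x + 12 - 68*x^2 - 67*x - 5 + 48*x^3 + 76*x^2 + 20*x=48*x^3 + 8*x^2 - 17*x + 3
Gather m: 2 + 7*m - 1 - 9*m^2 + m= -9*m^2 + 8*m + 1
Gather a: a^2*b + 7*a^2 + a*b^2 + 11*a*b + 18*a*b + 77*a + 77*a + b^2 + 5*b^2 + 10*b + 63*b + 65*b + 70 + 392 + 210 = a^2*(b + 7) + a*(b^2 + 29*b + 154) + 6*b^2 + 138*b + 672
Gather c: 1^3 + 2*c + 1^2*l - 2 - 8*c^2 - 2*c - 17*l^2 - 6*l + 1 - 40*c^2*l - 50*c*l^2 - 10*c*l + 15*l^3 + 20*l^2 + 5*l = c^2*(-40*l - 8) + c*(-50*l^2 - 10*l) + 15*l^3 + 3*l^2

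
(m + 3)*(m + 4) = m^2 + 7*m + 12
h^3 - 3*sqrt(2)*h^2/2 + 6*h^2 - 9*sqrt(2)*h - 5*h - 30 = (h + 6)*(h - 5*sqrt(2)/2)*(h + sqrt(2))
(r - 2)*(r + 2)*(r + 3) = r^3 + 3*r^2 - 4*r - 12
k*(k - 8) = k^2 - 8*k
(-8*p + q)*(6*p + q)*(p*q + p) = -48*p^3*q - 48*p^3 - 2*p^2*q^2 - 2*p^2*q + p*q^3 + p*q^2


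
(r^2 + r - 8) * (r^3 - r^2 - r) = r^5 - 10*r^3 + 7*r^2 + 8*r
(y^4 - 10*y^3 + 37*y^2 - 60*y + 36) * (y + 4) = y^5 - 6*y^4 - 3*y^3 + 88*y^2 - 204*y + 144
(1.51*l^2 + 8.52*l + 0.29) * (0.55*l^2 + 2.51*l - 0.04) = 0.8305*l^4 + 8.4761*l^3 + 21.4843*l^2 + 0.3871*l - 0.0116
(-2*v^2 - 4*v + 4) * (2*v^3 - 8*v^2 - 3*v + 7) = -4*v^5 + 8*v^4 + 46*v^3 - 34*v^2 - 40*v + 28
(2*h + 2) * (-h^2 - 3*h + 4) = -2*h^3 - 8*h^2 + 2*h + 8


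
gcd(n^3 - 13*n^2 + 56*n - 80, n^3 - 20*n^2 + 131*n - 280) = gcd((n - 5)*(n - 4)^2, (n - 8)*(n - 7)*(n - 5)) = n - 5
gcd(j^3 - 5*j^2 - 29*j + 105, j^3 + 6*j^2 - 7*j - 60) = j^2 + 2*j - 15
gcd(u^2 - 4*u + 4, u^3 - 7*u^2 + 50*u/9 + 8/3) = 1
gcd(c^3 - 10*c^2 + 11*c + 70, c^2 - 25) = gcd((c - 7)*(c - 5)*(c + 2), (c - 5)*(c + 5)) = c - 5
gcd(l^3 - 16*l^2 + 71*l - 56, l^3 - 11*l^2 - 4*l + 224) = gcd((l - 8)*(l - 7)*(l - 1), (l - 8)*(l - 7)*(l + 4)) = l^2 - 15*l + 56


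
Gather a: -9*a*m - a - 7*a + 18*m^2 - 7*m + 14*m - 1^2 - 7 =a*(-9*m - 8) + 18*m^2 + 7*m - 8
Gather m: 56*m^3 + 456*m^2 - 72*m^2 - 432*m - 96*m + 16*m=56*m^3 + 384*m^2 - 512*m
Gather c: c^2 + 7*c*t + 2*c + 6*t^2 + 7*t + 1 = c^2 + c*(7*t + 2) + 6*t^2 + 7*t + 1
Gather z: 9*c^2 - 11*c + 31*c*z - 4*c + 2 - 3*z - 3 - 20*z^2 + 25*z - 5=9*c^2 - 15*c - 20*z^2 + z*(31*c + 22) - 6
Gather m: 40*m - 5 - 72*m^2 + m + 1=-72*m^2 + 41*m - 4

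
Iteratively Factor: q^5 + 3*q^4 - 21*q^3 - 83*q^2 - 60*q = (q)*(q^4 + 3*q^3 - 21*q^2 - 83*q - 60) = q*(q + 1)*(q^3 + 2*q^2 - 23*q - 60) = q*(q + 1)*(q + 4)*(q^2 - 2*q - 15) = q*(q - 5)*(q + 1)*(q + 4)*(q + 3)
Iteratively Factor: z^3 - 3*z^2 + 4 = (z - 2)*(z^2 - z - 2) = (z - 2)^2*(z + 1)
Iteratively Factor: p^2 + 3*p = (p)*(p + 3)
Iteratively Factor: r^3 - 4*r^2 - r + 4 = (r + 1)*(r^2 - 5*r + 4) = (r - 1)*(r + 1)*(r - 4)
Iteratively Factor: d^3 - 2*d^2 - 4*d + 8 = (d + 2)*(d^2 - 4*d + 4) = (d - 2)*(d + 2)*(d - 2)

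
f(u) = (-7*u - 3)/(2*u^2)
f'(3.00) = 0.50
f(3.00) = -1.33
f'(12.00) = 0.03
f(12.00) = -0.30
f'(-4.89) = 0.12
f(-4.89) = 0.65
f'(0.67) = 17.77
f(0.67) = -8.57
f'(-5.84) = 0.09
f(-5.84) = 0.56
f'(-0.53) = -7.69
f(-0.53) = 1.26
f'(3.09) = 0.47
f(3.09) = -1.29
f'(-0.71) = -1.44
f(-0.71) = 1.95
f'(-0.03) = -107222.22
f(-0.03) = -1550.00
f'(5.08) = 0.16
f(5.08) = -0.75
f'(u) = -7/(2*u^2) - (-7*u - 3)/u^3 = (7*u + 6)/(2*u^3)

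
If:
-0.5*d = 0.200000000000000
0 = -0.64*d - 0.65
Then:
No Solution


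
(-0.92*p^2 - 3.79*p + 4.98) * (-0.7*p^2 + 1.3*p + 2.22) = 0.644*p^4 + 1.457*p^3 - 10.4554*p^2 - 1.9398*p + 11.0556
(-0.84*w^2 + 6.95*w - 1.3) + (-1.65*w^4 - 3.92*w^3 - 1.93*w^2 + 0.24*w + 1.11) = -1.65*w^4 - 3.92*w^3 - 2.77*w^2 + 7.19*w - 0.19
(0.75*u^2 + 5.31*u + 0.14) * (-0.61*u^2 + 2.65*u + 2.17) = -0.4575*u^4 - 1.2516*u^3 + 15.6136*u^2 + 11.8937*u + 0.3038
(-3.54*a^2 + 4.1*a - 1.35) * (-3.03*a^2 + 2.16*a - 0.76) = 10.7262*a^4 - 20.0694*a^3 + 15.6369*a^2 - 6.032*a + 1.026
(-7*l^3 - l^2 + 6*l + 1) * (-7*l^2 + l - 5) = 49*l^5 - 8*l^3 + 4*l^2 - 29*l - 5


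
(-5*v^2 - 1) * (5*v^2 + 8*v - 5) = -25*v^4 - 40*v^3 + 20*v^2 - 8*v + 5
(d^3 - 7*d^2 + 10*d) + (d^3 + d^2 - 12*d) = 2*d^3 - 6*d^2 - 2*d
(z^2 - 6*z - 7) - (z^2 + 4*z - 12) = 5 - 10*z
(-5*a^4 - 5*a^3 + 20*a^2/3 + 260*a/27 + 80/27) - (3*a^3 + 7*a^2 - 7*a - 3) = -5*a^4 - 8*a^3 - a^2/3 + 449*a/27 + 161/27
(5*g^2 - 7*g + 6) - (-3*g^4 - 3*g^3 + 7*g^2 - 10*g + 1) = 3*g^4 + 3*g^3 - 2*g^2 + 3*g + 5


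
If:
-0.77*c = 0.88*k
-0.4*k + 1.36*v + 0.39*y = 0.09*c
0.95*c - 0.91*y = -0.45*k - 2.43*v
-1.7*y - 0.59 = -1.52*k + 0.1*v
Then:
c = -0.42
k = 0.37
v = 0.09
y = -0.02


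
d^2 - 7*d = d*(d - 7)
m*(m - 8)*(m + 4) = m^3 - 4*m^2 - 32*m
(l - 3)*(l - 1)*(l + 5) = l^3 + l^2 - 17*l + 15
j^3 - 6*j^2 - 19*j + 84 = (j - 7)*(j - 3)*(j + 4)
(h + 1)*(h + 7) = h^2 + 8*h + 7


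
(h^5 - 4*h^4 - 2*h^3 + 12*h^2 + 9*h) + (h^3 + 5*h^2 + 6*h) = h^5 - 4*h^4 - h^3 + 17*h^2 + 15*h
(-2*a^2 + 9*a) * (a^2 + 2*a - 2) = -2*a^4 + 5*a^3 + 22*a^2 - 18*a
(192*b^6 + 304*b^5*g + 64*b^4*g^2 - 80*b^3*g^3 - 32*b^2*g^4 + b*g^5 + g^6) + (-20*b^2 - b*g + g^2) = 192*b^6 + 304*b^5*g + 64*b^4*g^2 - 80*b^3*g^3 - 32*b^2*g^4 - 20*b^2 + b*g^5 - b*g + g^6 + g^2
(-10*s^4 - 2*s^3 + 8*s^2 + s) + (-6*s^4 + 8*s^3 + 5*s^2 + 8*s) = -16*s^4 + 6*s^3 + 13*s^2 + 9*s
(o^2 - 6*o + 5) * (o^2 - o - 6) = o^4 - 7*o^3 + 5*o^2 + 31*o - 30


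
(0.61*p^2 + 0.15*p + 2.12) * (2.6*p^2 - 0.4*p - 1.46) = 1.586*p^4 + 0.146*p^3 + 4.5614*p^2 - 1.067*p - 3.0952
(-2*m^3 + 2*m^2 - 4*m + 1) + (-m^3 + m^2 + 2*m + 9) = -3*m^3 + 3*m^2 - 2*m + 10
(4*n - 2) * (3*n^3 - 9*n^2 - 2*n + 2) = 12*n^4 - 42*n^3 + 10*n^2 + 12*n - 4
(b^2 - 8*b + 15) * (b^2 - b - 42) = b^4 - 9*b^3 - 19*b^2 + 321*b - 630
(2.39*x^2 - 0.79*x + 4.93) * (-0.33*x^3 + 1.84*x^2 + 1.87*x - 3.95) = -0.7887*x^5 + 4.6583*x^4 + 1.3888*x^3 - 1.8466*x^2 + 12.3396*x - 19.4735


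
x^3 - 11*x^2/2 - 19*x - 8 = (x - 8)*(x + 1/2)*(x + 2)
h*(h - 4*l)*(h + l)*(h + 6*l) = h^4 + 3*h^3*l - 22*h^2*l^2 - 24*h*l^3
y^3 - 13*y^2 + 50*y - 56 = (y - 7)*(y - 4)*(y - 2)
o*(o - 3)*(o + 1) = o^3 - 2*o^2 - 3*o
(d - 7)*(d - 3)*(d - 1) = d^3 - 11*d^2 + 31*d - 21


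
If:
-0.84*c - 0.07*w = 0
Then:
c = -0.0833333333333333*w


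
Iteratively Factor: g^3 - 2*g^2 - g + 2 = (g + 1)*(g^2 - 3*g + 2) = (g - 2)*(g + 1)*(g - 1)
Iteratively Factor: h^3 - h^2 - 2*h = (h)*(h^2 - h - 2) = h*(h - 2)*(h + 1)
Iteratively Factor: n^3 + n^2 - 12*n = (n + 4)*(n^2 - 3*n) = n*(n + 4)*(n - 3)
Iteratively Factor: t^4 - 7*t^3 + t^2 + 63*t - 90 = (t + 3)*(t^3 - 10*t^2 + 31*t - 30) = (t - 2)*(t + 3)*(t^2 - 8*t + 15) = (t - 5)*(t - 2)*(t + 3)*(t - 3)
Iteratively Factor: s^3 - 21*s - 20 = (s + 4)*(s^2 - 4*s - 5) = (s - 5)*(s + 4)*(s + 1)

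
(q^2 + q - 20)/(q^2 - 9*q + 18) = (q^2 + q - 20)/(q^2 - 9*q + 18)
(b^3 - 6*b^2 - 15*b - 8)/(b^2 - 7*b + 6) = (b^3 - 6*b^2 - 15*b - 8)/(b^2 - 7*b + 6)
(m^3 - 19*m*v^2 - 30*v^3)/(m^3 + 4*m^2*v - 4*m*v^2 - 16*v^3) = (-m^2 + 2*m*v + 15*v^2)/(-m^2 - 2*m*v + 8*v^2)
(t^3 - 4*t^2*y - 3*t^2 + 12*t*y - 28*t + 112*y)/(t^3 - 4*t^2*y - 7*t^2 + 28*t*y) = (t + 4)/t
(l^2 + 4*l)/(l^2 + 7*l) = (l + 4)/(l + 7)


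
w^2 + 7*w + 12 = (w + 3)*(w + 4)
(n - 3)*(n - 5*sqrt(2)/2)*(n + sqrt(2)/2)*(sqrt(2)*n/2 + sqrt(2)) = sqrt(2)*n^4/2 - 2*n^3 - sqrt(2)*n^3/2 - 17*sqrt(2)*n^2/4 + 2*n^2 + 5*sqrt(2)*n/4 + 12*n + 15*sqrt(2)/2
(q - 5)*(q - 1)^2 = q^3 - 7*q^2 + 11*q - 5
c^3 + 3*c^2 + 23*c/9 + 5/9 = (c + 1/3)*(c + 1)*(c + 5/3)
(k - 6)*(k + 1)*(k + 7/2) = k^3 - 3*k^2/2 - 47*k/2 - 21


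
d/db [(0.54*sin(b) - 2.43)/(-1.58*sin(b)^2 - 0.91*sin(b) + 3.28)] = (0.8532*sin(b)^2 - 7.6788*sin(b) - 0.4401)*cos(b)/(2.4964*sin(b)^4 + 2.8756*sin(b)^3 - 9.5367*sin(b)^2 - 5.9696*sin(b) + 10.7584)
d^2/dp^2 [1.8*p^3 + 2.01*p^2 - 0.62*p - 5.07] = 10.8*p + 4.02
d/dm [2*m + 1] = 2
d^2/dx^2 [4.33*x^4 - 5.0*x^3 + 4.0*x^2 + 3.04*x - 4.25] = 51.96*x^2 - 30.0*x + 8.0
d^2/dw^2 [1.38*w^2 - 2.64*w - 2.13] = 2.76000000000000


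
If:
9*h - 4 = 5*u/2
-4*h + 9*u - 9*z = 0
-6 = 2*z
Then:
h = -63/142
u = -227/71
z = -3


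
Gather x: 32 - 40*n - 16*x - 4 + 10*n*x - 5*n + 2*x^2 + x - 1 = -45*n + 2*x^2 + x*(10*n - 15) + 27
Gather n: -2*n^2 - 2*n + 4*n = -2*n^2 + 2*n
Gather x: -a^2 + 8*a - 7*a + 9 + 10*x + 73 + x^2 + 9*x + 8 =-a^2 + a + x^2 + 19*x + 90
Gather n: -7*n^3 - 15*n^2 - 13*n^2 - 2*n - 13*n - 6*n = -7*n^3 - 28*n^2 - 21*n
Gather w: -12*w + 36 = 36 - 12*w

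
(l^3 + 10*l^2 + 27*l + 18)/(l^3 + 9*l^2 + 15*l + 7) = (l^2 + 9*l + 18)/(l^2 + 8*l + 7)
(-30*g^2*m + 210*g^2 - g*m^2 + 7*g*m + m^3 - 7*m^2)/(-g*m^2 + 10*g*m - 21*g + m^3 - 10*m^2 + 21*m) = (30*g^2 + g*m - m^2)/(g*m - 3*g - m^2 + 3*m)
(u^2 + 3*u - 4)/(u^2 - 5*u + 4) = (u + 4)/(u - 4)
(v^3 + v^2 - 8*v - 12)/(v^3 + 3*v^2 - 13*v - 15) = (v^2 + 4*v + 4)/(v^2 + 6*v + 5)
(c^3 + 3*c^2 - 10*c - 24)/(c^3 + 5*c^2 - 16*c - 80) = (c^2 - c - 6)/(c^2 + c - 20)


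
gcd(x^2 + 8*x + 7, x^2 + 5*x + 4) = x + 1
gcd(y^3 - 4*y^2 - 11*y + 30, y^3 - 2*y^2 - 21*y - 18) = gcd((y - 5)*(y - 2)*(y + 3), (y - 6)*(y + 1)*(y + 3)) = y + 3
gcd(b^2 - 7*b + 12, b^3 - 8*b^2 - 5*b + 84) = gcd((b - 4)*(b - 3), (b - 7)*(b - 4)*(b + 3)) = b - 4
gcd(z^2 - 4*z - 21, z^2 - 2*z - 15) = z + 3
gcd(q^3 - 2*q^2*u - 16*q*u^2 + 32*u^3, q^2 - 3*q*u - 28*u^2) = q + 4*u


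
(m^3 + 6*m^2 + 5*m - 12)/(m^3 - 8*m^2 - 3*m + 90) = (m^2 + 3*m - 4)/(m^2 - 11*m + 30)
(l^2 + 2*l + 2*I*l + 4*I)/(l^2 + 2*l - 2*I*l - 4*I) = (l + 2*I)/(l - 2*I)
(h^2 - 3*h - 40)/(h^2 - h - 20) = (-h^2 + 3*h + 40)/(-h^2 + h + 20)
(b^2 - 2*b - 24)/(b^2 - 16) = (b - 6)/(b - 4)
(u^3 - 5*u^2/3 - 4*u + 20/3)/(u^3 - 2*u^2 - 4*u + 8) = (u - 5/3)/(u - 2)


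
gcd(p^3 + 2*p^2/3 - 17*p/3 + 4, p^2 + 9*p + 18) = p + 3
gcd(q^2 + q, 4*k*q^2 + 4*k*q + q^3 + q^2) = q^2 + q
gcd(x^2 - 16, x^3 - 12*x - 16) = x - 4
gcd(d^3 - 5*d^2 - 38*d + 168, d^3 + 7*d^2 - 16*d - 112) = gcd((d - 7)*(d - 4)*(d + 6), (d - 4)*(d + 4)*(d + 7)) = d - 4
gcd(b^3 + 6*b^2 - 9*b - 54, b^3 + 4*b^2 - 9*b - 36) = b^2 - 9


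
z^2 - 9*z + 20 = (z - 5)*(z - 4)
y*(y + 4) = y^2 + 4*y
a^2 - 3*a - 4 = (a - 4)*(a + 1)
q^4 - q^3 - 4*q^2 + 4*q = q*(q - 2)*(q - 1)*(q + 2)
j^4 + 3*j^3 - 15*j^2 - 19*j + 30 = (j - 3)*(j - 1)*(j + 2)*(j + 5)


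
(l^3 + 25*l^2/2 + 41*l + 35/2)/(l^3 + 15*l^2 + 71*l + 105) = (l + 1/2)/(l + 3)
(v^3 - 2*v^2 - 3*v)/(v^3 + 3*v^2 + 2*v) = (v - 3)/(v + 2)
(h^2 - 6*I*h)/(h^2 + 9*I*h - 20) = h*(h - 6*I)/(h^2 + 9*I*h - 20)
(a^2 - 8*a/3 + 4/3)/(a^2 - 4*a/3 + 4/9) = 3*(a - 2)/(3*a - 2)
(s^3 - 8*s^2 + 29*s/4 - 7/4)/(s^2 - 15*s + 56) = (s^2 - s + 1/4)/(s - 8)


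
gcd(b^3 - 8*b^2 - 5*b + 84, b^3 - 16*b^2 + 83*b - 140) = b^2 - 11*b + 28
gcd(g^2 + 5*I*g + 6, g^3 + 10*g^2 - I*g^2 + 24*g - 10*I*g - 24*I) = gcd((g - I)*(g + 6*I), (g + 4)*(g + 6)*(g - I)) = g - I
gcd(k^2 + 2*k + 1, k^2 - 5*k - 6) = k + 1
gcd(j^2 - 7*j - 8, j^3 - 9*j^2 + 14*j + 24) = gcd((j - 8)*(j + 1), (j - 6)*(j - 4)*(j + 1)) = j + 1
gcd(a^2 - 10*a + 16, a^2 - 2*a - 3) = 1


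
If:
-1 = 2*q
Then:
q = -1/2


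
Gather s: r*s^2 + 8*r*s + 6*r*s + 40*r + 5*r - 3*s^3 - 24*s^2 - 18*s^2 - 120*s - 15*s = 45*r - 3*s^3 + s^2*(r - 42) + s*(14*r - 135)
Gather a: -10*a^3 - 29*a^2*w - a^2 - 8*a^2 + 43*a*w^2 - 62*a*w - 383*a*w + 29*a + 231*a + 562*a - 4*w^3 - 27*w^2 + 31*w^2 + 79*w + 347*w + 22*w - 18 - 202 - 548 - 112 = -10*a^3 + a^2*(-29*w - 9) + a*(43*w^2 - 445*w + 822) - 4*w^3 + 4*w^2 + 448*w - 880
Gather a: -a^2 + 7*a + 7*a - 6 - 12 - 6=-a^2 + 14*a - 24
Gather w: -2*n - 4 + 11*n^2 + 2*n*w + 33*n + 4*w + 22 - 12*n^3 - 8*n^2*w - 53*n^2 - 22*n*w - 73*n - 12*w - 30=-12*n^3 - 42*n^2 - 42*n + w*(-8*n^2 - 20*n - 8) - 12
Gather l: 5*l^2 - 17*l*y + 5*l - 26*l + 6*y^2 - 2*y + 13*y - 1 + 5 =5*l^2 + l*(-17*y - 21) + 6*y^2 + 11*y + 4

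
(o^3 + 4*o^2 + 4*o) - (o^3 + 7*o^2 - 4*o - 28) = -3*o^2 + 8*o + 28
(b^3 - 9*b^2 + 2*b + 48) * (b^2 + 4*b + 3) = b^5 - 5*b^4 - 31*b^3 + 29*b^2 + 198*b + 144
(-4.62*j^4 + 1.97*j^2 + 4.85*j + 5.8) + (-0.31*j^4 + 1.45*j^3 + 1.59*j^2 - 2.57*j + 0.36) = -4.93*j^4 + 1.45*j^3 + 3.56*j^2 + 2.28*j + 6.16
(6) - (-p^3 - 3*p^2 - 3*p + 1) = p^3 + 3*p^2 + 3*p + 5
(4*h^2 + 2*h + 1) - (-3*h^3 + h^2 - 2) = 3*h^3 + 3*h^2 + 2*h + 3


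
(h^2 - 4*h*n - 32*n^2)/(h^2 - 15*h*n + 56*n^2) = (h + 4*n)/(h - 7*n)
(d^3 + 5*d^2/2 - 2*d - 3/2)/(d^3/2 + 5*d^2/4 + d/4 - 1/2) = 2*(2*d^3 + 5*d^2 - 4*d - 3)/(2*d^3 + 5*d^2 + d - 2)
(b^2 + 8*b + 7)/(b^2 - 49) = (b + 1)/(b - 7)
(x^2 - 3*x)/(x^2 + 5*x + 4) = x*(x - 3)/(x^2 + 5*x + 4)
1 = 1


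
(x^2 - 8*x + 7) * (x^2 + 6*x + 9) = x^4 - 2*x^3 - 32*x^2 - 30*x + 63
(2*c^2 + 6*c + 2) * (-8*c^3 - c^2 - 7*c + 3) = -16*c^5 - 50*c^4 - 36*c^3 - 38*c^2 + 4*c + 6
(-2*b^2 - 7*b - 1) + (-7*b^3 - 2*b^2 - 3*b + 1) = -7*b^3 - 4*b^2 - 10*b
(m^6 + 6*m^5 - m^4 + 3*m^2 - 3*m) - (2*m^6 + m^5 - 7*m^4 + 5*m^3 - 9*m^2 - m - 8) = -m^6 + 5*m^5 + 6*m^4 - 5*m^3 + 12*m^2 - 2*m + 8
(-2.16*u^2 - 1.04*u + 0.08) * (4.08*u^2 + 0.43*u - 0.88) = -8.8128*u^4 - 5.172*u^3 + 1.78*u^2 + 0.9496*u - 0.0704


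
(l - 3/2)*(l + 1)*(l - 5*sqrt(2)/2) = l^3 - 5*sqrt(2)*l^2/2 - l^2/2 - 3*l/2 + 5*sqrt(2)*l/4 + 15*sqrt(2)/4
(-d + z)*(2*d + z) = -2*d^2 + d*z + z^2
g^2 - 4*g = g*(g - 4)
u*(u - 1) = u^2 - u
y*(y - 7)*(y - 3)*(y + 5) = y^4 - 5*y^3 - 29*y^2 + 105*y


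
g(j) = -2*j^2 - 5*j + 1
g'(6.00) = -29.00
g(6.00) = -101.00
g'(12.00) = -53.00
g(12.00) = -347.00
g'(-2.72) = 5.88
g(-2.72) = -0.20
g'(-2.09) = 3.36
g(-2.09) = 2.71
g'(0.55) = -7.20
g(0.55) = -2.36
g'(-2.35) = 4.40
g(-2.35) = 1.70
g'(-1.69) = 1.76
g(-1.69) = 3.74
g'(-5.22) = 15.88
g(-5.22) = -27.40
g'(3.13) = -17.52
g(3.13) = -34.24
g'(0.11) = -5.44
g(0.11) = 0.43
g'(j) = -4*j - 5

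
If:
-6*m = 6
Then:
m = -1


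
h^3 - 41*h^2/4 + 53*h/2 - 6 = (h - 6)*(h - 4)*(h - 1/4)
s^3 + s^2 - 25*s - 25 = (s - 5)*(s + 1)*(s + 5)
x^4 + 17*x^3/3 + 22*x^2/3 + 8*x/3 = x*(x + 2/3)*(x + 1)*(x + 4)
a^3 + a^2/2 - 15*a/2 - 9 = (a - 3)*(a + 3/2)*(a + 2)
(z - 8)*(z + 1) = z^2 - 7*z - 8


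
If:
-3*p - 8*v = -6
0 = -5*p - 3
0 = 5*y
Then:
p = -3/5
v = 39/40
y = 0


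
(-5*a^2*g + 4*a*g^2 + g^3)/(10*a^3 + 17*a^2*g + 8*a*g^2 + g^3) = g*(-a + g)/(2*a^2 + 3*a*g + g^2)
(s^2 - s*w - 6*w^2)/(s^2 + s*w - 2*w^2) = (s - 3*w)/(s - w)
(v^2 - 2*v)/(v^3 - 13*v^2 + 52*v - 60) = v/(v^2 - 11*v + 30)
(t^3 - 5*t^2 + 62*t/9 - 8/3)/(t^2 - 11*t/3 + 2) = t - 4/3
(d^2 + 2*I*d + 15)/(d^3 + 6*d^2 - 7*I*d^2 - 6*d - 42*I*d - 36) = (d^2 + 2*I*d + 15)/(d^3 + d^2*(6 - 7*I) + d*(-6 - 42*I) - 36)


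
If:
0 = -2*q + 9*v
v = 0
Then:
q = 0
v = 0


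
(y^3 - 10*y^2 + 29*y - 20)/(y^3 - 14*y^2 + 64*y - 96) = (y^2 - 6*y + 5)/(y^2 - 10*y + 24)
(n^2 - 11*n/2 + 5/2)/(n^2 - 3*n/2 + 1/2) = (n - 5)/(n - 1)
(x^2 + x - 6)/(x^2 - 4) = (x + 3)/(x + 2)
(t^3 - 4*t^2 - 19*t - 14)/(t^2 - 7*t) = t + 3 + 2/t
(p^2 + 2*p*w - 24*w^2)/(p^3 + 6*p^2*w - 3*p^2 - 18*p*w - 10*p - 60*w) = (p - 4*w)/(p^2 - 3*p - 10)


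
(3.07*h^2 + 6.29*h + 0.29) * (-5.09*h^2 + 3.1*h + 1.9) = -15.6263*h^4 - 22.4991*h^3 + 23.8559*h^2 + 12.85*h + 0.551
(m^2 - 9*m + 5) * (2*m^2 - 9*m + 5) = 2*m^4 - 27*m^3 + 96*m^2 - 90*m + 25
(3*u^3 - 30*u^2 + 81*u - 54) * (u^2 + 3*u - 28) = 3*u^5 - 21*u^4 - 93*u^3 + 1029*u^2 - 2430*u + 1512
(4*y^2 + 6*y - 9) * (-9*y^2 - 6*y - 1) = -36*y^4 - 78*y^3 + 41*y^2 + 48*y + 9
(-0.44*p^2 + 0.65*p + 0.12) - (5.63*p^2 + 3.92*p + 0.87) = -6.07*p^2 - 3.27*p - 0.75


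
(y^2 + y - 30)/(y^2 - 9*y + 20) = (y + 6)/(y - 4)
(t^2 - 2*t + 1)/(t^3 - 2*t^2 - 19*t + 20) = (t - 1)/(t^2 - t - 20)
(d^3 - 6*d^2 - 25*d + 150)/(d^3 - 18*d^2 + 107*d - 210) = (d + 5)/(d - 7)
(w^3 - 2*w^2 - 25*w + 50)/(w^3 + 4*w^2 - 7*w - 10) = (w - 5)/(w + 1)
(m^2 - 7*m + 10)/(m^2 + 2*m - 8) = (m - 5)/(m + 4)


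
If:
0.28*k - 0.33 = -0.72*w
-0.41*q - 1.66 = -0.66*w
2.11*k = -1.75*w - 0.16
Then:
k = -0.67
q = -2.89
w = 0.72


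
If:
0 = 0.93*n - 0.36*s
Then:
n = 0.387096774193548*s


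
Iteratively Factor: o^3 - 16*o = (o + 4)*(o^2 - 4*o) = (o - 4)*(o + 4)*(o)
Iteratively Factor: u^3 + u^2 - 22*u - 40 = (u + 4)*(u^2 - 3*u - 10) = (u - 5)*(u + 4)*(u + 2)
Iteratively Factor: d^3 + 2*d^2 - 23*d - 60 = (d + 3)*(d^2 - d - 20) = (d + 3)*(d + 4)*(d - 5)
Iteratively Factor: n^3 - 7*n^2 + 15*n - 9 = (n - 3)*(n^2 - 4*n + 3) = (n - 3)^2*(n - 1)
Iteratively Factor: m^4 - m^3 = (m - 1)*(m^3) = m*(m - 1)*(m^2) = m^2*(m - 1)*(m)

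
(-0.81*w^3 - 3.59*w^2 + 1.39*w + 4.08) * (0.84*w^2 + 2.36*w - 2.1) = -0.6804*w^5 - 4.9272*w^4 - 5.6038*w^3 + 14.2466*w^2 + 6.7098*w - 8.568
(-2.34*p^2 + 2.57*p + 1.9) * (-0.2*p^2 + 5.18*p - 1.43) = 0.468*p^4 - 12.6352*p^3 + 16.2788*p^2 + 6.1669*p - 2.717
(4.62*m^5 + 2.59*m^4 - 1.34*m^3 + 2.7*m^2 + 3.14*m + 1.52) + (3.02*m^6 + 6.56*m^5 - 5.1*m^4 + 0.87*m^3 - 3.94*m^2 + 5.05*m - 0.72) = 3.02*m^6 + 11.18*m^5 - 2.51*m^4 - 0.47*m^3 - 1.24*m^2 + 8.19*m + 0.8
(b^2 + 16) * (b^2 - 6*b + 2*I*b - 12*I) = b^4 - 6*b^3 + 2*I*b^3 + 16*b^2 - 12*I*b^2 - 96*b + 32*I*b - 192*I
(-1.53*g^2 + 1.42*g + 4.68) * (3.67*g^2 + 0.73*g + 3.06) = -5.6151*g^4 + 4.0945*g^3 + 13.5304*g^2 + 7.7616*g + 14.3208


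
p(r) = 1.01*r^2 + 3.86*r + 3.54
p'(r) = 2.02*r + 3.86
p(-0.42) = 2.10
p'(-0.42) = 3.01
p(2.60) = 20.40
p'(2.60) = 9.11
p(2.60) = 20.40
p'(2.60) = 9.11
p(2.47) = 19.24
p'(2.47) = 8.85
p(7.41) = 87.60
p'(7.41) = 18.83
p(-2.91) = 0.86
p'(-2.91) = -2.02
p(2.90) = 23.23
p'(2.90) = 9.72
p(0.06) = 3.78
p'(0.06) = 3.98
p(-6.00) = 16.74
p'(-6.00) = -8.26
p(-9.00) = 50.61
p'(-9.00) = -14.32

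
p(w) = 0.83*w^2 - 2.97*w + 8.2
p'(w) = 1.66*w - 2.97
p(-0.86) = 11.37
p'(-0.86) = -4.40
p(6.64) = 25.07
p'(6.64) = 8.05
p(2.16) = 5.66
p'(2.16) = 0.62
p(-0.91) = 11.59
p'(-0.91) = -4.48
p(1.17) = 5.86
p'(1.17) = -1.03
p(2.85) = 6.48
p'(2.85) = 1.76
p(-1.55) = 14.80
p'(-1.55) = -5.54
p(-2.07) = 17.90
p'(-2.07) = -6.41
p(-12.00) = 163.36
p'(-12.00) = -22.89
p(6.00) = 20.26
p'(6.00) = 6.99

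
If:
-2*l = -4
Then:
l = 2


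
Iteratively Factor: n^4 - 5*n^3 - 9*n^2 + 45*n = (n - 5)*(n^3 - 9*n) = n*(n - 5)*(n^2 - 9) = n*(n - 5)*(n + 3)*(n - 3)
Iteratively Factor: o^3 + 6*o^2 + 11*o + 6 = (o + 3)*(o^2 + 3*o + 2) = (o + 1)*(o + 3)*(o + 2)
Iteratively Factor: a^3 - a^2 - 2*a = (a)*(a^2 - a - 2) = a*(a - 2)*(a + 1)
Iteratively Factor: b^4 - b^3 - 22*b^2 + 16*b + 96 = (b + 4)*(b^3 - 5*b^2 - 2*b + 24) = (b + 2)*(b + 4)*(b^2 - 7*b + 12) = (b - 3)*(b + 2)*(b + 4)*(b - 4)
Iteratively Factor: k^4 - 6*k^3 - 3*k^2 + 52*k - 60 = (k - 2)*(k^3 - 4*k^2 - 11*k + 30) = (k - 5)*(k - 2)*(k^2 + k - 6) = (k - 5)*(k - 2)^2*(k + 3)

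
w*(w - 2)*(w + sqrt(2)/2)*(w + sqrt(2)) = w^4 - 2*w^3 + 3*sqrt(2)*w^3/2 - 3*sqrt(2)*w^2 + w^2 - 2*w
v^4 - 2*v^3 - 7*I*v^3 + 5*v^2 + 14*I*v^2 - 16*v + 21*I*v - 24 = (v - 3)*(v + 1)*(v - 8*I)*(v + I)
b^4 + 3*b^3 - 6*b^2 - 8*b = b*(b - 2)*(b + 1)*(b + 4)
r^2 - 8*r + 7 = (r - 7)*(r - 1)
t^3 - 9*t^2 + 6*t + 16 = (t - 8)*(t - 2)*(t + 1)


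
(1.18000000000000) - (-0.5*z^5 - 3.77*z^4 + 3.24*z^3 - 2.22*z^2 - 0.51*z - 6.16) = 0.5*z^5 + 3.77*z^4 - 3.24*z^3 + 2.22*z^2 + 0.51*z + 7.34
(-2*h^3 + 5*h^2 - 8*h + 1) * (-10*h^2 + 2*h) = 20*h^5 - 54*h^4 + 90*h^3 - 26*h^2 + 2*h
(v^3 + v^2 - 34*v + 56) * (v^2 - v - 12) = v^5 - 47*v^3 + 78*v^2 + 352*v - 672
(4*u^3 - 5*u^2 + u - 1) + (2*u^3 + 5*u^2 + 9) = 6*u^3 + u + 8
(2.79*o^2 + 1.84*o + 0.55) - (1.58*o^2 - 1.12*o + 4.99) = 1.21*o^2 + 2.96*o - 4.44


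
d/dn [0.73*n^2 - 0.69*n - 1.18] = 1.46*n - 0.69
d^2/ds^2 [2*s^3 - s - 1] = 12*s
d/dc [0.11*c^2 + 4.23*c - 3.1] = 0.22*c + 4.23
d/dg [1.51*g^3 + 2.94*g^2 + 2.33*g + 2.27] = 4.53*g^2 + 5.88*g + 2.33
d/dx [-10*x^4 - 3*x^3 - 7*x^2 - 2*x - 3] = -40*x^3 - 9*x^2 - 14*x - 2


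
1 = 1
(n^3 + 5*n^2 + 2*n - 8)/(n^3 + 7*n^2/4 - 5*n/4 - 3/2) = 4*(n + 4)/(4*n + 3)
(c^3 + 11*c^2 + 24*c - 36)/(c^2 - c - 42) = (c^2 + 5*c - 6)/(c - 7)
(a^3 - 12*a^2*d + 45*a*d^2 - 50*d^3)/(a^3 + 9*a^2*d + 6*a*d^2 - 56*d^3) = (a^2 - 10*a*d + 25*d^2)/(a^2 + 11*a*d + 28*d^2)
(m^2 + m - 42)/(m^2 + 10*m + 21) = (m - 6)/(m + 3)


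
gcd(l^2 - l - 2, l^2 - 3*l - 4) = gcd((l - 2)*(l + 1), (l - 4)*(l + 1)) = l + 1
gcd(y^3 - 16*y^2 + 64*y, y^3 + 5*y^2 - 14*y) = y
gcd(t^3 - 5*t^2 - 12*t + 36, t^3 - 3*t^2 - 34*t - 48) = t + 3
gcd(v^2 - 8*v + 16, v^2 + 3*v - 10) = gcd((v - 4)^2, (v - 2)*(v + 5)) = 1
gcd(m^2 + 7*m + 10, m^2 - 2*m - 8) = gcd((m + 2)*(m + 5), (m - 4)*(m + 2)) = m + 2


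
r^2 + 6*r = r*(r + 6)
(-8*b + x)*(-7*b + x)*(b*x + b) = 56*b^3*x + 56*b^3 - 15*b^2*x^2 - 15*b^2*x + b*x^3 + b*x^2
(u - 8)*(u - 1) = u^2 - 9*u + 8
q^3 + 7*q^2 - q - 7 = (q - 1)*(q + 1)*(q + 7)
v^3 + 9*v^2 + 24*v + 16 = (v + 1)*(v + 4)^2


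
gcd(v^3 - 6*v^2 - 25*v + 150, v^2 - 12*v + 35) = v - 5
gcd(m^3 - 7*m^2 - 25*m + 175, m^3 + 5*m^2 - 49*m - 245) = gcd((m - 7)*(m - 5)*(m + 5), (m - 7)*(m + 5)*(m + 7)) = m^2 - 2*m - 35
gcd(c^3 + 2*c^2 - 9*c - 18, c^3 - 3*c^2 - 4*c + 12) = c^2 - c - 6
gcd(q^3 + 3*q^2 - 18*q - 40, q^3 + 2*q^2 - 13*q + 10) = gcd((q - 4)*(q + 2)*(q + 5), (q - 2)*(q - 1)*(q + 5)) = q + 5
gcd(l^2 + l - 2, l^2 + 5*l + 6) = l + 2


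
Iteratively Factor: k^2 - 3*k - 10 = (k - 5)*(k + 2)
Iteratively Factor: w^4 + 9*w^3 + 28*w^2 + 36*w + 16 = (w + 1)*(w^3 + 8*w^2 + 20*w + 16) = (w + 1)*(w + 2)*(w^2 + 6*w + 8) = (w + 1)*(w + 2)^2*(w + 4)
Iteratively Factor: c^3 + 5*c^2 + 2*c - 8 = (c + 2)*(c^2 + 3*c - 4) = (c - 1)*(c + 2)*(c + 4)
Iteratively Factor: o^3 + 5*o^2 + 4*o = (o)*(o^2 + 5*o + 4) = o*(o + 4)*(o + 1)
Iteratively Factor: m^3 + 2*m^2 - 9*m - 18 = (m + 2)*(m^2 - 9) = (m - 3)*(m + 2)*(m + 3)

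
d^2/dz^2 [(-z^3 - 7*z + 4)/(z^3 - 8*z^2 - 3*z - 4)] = 4*(-4*z^6 - 15*z^5 + 84*z^4 - 351*z^3 + 264*z^2 + 480*z - 4)/(z^9 - 24*z^8 + 183*z^7 - 380*z^6 - 357*z^5 - 912*z^4 - 555*z^3 - 492*z^2 - 144*z - 64)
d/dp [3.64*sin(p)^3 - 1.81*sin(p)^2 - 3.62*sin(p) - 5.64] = (10.92*sin(p)^2 - 3.62*sin(p) - 3.62)*cos(p)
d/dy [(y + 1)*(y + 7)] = 2*y + 8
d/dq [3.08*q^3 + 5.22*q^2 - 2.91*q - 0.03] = 9.24*q^2 + 10.44*q - 2.91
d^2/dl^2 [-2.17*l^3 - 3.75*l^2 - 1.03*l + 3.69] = -13.02*l - 7.5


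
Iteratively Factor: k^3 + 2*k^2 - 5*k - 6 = (k - 2)*(k^2 + 4*k + 3) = (k - 2)*(k + 3)*(k + 1)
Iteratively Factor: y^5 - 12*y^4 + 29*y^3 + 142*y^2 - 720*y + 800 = (y - 2)*(y^4 - 10*y^3 + 9*y^2 + 160*y - 400) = (y - 4)*(y - 2)*(y^3 - 6*y^2 - 15*y + 100) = (y - 4)*(y - 2)*(y + 4)*(y^2 - 10*y + 25) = (y - 5)*(y - 4)*(y - 2)*(y + 4)*(y - 5)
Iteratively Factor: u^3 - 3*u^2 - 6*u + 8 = (u - 1)*(u^2 - 2*u - 8) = (u - 4)*(u - 1)*(u + 2)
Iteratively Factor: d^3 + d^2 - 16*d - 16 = (d - 4)*(d^2 + 5*d + 4) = (d - 4)*(d + 4)*(d + 1)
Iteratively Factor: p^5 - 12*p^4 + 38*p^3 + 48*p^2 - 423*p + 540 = (p + 3)*(p^4 - 15*p^3 + 83*p^2 - 201*p + 180) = (p - 5)*(p + 3)*(p^3 - 10*p^2 + 33*p - 36) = (p - 5)*(p - 3)*(p + 3)*(p^2 - 7*p + 12) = (p - 5)*(p - 4)*(p - 3)*(p + 3)*(p - 3)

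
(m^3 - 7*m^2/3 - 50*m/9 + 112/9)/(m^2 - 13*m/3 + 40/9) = (3*m^2 + m - 14)/(3*m - 5)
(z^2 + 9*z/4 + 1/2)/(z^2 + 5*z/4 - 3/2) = (4*z + 1)/(4*z - 3)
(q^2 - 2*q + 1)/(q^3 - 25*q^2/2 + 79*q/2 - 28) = 2*(q - 1)/(2*q^2 - 23*q + 56)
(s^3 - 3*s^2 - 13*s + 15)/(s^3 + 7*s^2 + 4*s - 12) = (s^2 - 2*s - 15)/(s^2 + 8*s + 12)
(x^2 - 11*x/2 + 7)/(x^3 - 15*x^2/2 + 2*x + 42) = (x - 2)/(x^2 - 4*x - 12)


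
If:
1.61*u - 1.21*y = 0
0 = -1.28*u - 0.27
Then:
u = -0.21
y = -0.28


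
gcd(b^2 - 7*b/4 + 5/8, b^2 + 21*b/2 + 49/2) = 1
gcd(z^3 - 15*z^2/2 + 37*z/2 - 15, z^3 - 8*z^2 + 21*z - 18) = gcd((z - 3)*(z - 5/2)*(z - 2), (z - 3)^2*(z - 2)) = z^2 - 5*z + 6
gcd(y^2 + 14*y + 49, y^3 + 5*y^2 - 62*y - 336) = y + 7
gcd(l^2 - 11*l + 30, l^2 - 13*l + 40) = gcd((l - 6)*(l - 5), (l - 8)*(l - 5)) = l - 5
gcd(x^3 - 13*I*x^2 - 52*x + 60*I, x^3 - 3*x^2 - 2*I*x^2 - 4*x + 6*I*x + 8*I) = x - 2*I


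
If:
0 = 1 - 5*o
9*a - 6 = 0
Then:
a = 2/3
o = 1/5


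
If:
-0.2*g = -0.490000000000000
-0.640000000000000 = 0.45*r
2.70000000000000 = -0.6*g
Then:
No Solution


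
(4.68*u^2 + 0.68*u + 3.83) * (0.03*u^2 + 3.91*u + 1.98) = 0.1404*u^4 + 18.3192*u^3 + 12.0401*u^2 + 16.3217*u + 7.5834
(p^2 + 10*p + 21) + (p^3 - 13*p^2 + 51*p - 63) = p^3 - 12*p^2 + 61*p - 42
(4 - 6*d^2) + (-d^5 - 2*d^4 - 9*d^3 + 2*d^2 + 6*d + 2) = -d^5 - 2*d^4 - 9*d^3 - 4*d^2 + 6*d + 6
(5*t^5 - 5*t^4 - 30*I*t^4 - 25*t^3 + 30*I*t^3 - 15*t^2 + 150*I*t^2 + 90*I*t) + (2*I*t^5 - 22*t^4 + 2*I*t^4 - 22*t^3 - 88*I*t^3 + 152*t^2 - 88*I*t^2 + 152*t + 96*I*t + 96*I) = 5*t^5 + 2*I*t^5 - 27*t^4 - 28*I*t^4 - 47*t^3 - 58*I*t^3 + 137*t^2 + 62*I*t^2 + 152*t + 186*I*t + 96*I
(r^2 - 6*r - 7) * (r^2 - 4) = r^4 - 6*r^3 - 11*r^2 + 24*r + 28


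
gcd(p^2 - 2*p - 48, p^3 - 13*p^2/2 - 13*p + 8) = p - 8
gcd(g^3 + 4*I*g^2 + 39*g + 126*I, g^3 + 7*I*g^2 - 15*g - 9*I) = g + 3*I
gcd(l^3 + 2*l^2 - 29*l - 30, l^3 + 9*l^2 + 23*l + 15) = l + 1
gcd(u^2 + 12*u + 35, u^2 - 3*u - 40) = u + 5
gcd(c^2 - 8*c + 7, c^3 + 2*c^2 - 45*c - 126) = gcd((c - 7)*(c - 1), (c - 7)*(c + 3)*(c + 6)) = c - 7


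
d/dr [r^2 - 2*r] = 2*r - 2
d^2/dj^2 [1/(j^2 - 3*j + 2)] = 2*(-j^2 + 3*j + (2*j - 3)^2 - 2)/(j^2 - 3*j + 2)^3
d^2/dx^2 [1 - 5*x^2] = -10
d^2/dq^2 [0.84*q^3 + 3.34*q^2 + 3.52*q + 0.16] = 5.04*q + 6.68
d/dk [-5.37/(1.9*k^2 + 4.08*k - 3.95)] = (20.406*k + 21.9096)/(1.9*k^2 + 4.08*k - 3.95)^2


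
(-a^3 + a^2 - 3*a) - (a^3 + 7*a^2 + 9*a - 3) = -2*a^3 - 6*a^2 - 12*a + 3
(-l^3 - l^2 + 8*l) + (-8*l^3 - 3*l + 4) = -9*l^3 - l^2 + 5*l + 4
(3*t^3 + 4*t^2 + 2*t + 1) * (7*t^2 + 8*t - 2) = 21*t^5 + 52*t^4 + 40*t^3 + 15*t^2 + 4*t - 2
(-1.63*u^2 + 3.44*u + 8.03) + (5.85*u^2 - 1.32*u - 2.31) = 4.22*u^2 + 2.12*u + 5.72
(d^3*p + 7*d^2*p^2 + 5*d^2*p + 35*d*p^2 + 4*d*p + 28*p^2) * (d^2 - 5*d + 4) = d^5*p + 7*d^4*p^2 - 17*d^3*p - 119*d^2*p^2 + 16*d*p + 112*p^2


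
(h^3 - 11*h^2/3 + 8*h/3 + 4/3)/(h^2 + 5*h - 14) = (3*h^2 - 5*h - 2)/(3*(h + 7))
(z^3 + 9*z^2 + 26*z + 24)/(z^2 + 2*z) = z + 7 + 12/z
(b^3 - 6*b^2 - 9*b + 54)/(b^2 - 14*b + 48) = (b^2 - 9)/(b - 8)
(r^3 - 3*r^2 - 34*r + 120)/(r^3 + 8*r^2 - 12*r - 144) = (r - 5)/(r + 6)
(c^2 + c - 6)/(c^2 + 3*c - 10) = (c + 3)/(c + 5)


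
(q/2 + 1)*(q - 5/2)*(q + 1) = q^3/2 + q^2/4 - 11*q/4 - 5/2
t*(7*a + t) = 7*a*t + t^2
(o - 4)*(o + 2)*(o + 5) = o^3 + 3*o^2 - 18*o - 40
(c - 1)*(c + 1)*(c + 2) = c^3 + 2*c^2 - c - 2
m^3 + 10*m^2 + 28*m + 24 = (m + 2)^2*(m + 6)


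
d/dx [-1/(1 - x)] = -1/(x - 1)^2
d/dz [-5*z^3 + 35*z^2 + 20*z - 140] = -15*z^2 + 70*z + 20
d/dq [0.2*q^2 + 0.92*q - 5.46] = 0.4*q + 0.92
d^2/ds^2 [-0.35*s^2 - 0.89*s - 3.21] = -0.700000000000000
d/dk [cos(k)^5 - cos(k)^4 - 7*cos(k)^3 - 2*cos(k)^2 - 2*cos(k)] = (-5*cos(k)^4 + 4*cos(k)^3 + 21*cos(k)^2 + 4*cos(k) + 2)*sin(k)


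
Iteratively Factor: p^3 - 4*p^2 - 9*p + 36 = (p - 3)*(p^2 - p - 12) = (p - 3)*(p + 3)*(p - 4)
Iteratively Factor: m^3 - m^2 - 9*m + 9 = (m - 3)*(m^2 + 2*m - 3) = (m - 3)*(m + 3)*(m - 1)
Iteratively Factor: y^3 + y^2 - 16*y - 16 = (y + 4)*(y^2 - 3*y - 4) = (y + 1)*(y + 4)*(y - 4)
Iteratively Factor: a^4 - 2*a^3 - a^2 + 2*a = (a - 2)*(a^3 - a) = a*(a - 2)*(a^2 - 1) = a*(a - 2)*(a + 1)*(a - 1)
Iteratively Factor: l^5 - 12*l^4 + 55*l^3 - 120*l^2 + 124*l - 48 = (l - 2)*(l^4 - 10*l^3 + 35*l^2 - 50*l + 24) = (l - 2)*(l - 1)*(l^3 - 9*l^2 + 26*l - 24) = (l - 4)*(l - 2)*(l - 1)*(l^2 - 5*l + 6) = (l - 4)*(l - 3)*(l - 2)*(l - 1)*(l - 2)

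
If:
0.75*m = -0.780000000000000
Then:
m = -1.04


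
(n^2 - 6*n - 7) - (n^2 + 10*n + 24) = -16*n - 31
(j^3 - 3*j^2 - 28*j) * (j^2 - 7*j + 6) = j^5 - 10*j^4 - j^3 + 178*j^2 - 168*j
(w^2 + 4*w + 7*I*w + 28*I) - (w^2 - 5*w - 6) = 9*w + 7*I*w + 6 + 28*I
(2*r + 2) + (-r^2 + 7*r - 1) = -r^2 + 9*r + 1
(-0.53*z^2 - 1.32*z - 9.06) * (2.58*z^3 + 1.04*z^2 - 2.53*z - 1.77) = -1.3674*z^5 - 3.9568*z^4 - 23.4067*z^3 - 5.1447*z^2 + 25.2582*z + 16.0362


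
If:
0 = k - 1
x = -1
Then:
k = 1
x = -1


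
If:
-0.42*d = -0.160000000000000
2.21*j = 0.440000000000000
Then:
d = 0.38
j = 0.20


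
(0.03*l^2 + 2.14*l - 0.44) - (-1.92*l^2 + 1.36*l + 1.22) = 1.95*l^2 + 0.78*l - 1.66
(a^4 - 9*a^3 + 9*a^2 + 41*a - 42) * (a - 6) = a^5 - 15*a^4 + 63*a^3 - 13*a^2 - 288*a + 252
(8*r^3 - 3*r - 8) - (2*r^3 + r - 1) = 6*r^3 - 4*r - 7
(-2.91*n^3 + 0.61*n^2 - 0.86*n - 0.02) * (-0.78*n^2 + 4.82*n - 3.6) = 2.2698*n^5 - 14.502*n^4 + 14.087*n^3 - 6.3256*n^2 + 2.9996*n + 0.072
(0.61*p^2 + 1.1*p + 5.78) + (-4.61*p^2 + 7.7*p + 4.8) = -4.0*p^2 + 8.8*p + 10.58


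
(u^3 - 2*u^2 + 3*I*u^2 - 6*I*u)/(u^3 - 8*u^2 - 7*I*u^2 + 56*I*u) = (u^2 + u*(-2 + 3*I) - 6*I)/(u^2 - u*(8 + 7*I) + 56*I)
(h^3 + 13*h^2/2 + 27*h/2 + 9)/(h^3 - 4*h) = (2*h^2 + 9*h + 9)/(2*h*(h - 2))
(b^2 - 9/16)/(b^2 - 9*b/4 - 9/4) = (b - 3/4)/(b - 3)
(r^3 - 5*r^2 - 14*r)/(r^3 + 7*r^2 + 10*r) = (r - 7)/(r + 5)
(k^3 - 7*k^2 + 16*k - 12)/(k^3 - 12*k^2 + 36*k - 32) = (k - 3)/(k - 8)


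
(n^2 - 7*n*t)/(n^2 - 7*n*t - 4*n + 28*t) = n/(n - 4)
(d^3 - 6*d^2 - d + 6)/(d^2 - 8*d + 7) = (d^2 - 5*d - 6)/(d - 7)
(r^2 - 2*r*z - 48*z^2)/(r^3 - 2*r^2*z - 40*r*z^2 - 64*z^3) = (r + 6*z)/(r^2 + 6*r*z + 8*z^2)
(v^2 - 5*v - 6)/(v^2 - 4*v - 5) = (v - 6)/(v - 5)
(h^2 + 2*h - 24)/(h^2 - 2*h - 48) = (h - 4)/(h - 8)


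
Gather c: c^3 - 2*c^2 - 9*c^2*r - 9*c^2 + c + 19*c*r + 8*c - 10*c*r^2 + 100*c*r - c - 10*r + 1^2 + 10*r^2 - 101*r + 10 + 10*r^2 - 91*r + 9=c^3 + c^2*(-9*r - 11) + c*(-10*r^2 + 119*r + 8) + 20*r^2 - 202*r + 20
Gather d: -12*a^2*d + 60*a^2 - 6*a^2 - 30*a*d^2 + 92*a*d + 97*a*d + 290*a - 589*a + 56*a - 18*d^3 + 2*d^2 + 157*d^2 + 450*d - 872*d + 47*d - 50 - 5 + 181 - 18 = 54*a^2 - 243*a - 18*d^3 + d^2*(159 - 30*a) + d*(-12*a^2 + 189*a - 375) + 108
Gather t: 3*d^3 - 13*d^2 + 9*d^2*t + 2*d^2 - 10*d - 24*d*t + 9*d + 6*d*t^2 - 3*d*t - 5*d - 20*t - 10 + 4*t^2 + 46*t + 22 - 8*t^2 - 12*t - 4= 3*d^3 - 11*d^2 - 6*d + t^2*(6*d - 4) + t*(9*d^2 - 27*d + 14) + 8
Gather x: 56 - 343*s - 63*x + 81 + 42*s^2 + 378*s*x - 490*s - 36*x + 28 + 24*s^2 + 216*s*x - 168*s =66*s^2 - 1001*s + x*(594*s - 99) + 165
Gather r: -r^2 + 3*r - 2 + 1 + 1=-r^2 + 3*r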